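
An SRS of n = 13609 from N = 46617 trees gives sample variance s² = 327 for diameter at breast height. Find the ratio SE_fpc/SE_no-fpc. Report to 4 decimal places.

0.8415

f = n/N = 13609/46617 = 0.29193213.
SE_no-fpc = √(s²/n) = 0.15501038; SE_fpc = √((1−f)s²/n) = 0.13043622.
Ratio = √(1−f) = 0.84146769.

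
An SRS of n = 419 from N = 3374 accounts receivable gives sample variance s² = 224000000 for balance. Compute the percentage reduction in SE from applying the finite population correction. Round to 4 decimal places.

f = n/N = 419/3374 = 0.12418494.
SE_no-fpc = √(s²/n) = 731.1677; SE_fpc = √((1−f)s²/n) = 684.26323.
Ratio = √(1−f) = 0.93584991. Reduction = 100·(1 − 0.93584991) = 6.4150%.

6.4150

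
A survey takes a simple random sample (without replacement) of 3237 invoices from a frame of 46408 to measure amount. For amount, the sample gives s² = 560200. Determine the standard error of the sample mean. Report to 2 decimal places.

Under SRS without replacement, Var(ȳ) = (1 − f)·s²/n with f = n/N = 3237/46408 = 0.06975091.
Var(ȳ) = (1 − 0.06975091)·560200/3237 = 0.93024909·173.06148 = 160.99028.
SE(ȳ) = √(160.99028) = 12.69.

12.69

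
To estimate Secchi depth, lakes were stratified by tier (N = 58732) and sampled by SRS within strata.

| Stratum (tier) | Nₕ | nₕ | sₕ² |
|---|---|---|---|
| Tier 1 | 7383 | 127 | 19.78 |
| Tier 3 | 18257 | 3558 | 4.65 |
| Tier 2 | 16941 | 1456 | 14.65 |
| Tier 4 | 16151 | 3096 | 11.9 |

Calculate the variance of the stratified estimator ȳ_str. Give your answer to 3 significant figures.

Var(ȳ_str) = Σₕ Wₕ²(1 − fₕ)sₕ²/nₕ with Wₕ = Nₕ/N, N = 58732.
Tier 1: Wₕ = 0.12570660; term = 0.12570660²·(1 − 0.01720168)·19.78/127 = 0.0024188176.
Tier 3: Wₕ = 0.31085269; term = 0.31085269²·(1 − 0.19488415)·4.65/3558 = 1.0167511 × 10^-4.
Tier 2: Wₕ = 0.28844582; term = 0.28844582²·(1 − 0.08594534)·14.65/1456 = 7.6520345 × 10^-4.
Tier 4: Wₕ = 0.27499489; term = 0.27499489²·(1 − 0.19169092)·11.9/3096 = 2.3494852 × 10^-4.
Sum = 0.0035206447.

0.00352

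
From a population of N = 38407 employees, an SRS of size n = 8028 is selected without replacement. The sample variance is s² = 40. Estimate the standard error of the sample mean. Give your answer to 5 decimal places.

0.06278

Under SRS without replacement, Var(ȳ) = (1 − f)·s²/n with f = n/N = 8028/38407 = 0.20902440.
Var(ȳ) = (1 − 0.20902440)·40/8028 = 0.79097560·0.004982561 = 0.0039410842.
SE(ȳ) = √(0.0039410842) = 0.06278.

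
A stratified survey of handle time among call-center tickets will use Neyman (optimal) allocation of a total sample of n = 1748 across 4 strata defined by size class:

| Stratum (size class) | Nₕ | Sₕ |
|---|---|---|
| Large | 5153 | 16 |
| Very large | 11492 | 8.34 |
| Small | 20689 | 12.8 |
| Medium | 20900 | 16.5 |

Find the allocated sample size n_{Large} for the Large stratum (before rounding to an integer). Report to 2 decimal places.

182.90

Neyman allocation: nₕ = n·NₕSₕ / Σⱼ NⱼSⱼ.
Σ NⱼSⱼ = 5153·16 + 11492·8.34 + 20689·12.8 + 20900·16.5 = 787960.48.
n_{Large} = 1748·5153·16 / 787960.48 = 182.90.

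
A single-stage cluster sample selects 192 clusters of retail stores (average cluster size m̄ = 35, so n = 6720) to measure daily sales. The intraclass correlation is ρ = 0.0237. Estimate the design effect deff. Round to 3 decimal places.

1.806

deff = 1 + (35 − 1)·0.0237 = 1 + 0.8058 = 1.8058.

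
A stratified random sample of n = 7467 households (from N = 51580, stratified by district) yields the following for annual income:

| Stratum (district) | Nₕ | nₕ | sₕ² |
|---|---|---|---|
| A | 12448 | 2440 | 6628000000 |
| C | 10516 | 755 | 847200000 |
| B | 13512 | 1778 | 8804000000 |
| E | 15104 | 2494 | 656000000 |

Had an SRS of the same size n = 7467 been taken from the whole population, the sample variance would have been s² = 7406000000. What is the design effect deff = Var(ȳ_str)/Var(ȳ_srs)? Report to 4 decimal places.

0.5711

Var(ȳ_str) = Σ Wₕ²(1−fₕ)sₕ²/nₕ with Wₕ = Nₕ/51580:
  A: (12448/51580)²·(1−2440/12448)·6628000000/2440 = 127197
  C: (10516/51580)²·(1−755/10516)·847200000/755 = 43293.352
  B: (13512/51580)²·(1−1778/13512)·8804000000/1778 = 295087.85
  E: (15104/51580)²·(1−2494/15104)·656000000/2494 = 18830.063
  → Var(ȳ_str) = 484408.27.
Var(ȳ_srs) = (1 − 7467/51580)·7406000000/7467 = 848247.94.
deff = 484408.27 / 848247.94 = 0.5711.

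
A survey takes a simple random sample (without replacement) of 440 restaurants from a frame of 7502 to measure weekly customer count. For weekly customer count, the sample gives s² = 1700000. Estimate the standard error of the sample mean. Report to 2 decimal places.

Under SRS without replacement, Var(ȳ) = (1 − f)·s²/n with f = n/N = 440/7502 = 0.05865103.
Var(ȳ) = (1 − 0.05865103)·1700000/440 = 0.94134897·3863.6364 = 3637.0301.
SE(ȳ) = √(3637.0301) = 60.31.

60.31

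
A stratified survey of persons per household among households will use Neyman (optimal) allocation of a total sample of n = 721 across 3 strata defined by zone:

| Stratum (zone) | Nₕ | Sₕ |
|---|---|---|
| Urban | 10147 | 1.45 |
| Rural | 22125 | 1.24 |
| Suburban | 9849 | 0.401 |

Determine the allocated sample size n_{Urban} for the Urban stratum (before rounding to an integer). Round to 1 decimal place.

230.1

Neyman allocation: nₕ = n·NₕSₕ / Σⱼ NⱼSⱼ.
Σ NⱼSⱼ = 10147·1.45 + 22125·1.24 + 9849·0.401 = 46097.599.
n_{Urban} = 721·10147·1.45 / 46097.599 = 230.1.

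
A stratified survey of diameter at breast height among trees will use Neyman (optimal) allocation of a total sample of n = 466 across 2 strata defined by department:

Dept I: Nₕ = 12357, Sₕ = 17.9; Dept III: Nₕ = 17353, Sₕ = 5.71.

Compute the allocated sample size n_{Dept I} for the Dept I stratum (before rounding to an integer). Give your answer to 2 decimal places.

321.83

Neyman allocation: nₕ = n·NₕSₕ / Σⱼ NⱼSⱼ.
Σ NⱼSⱼ = 12357·17.9 + 17353·5.71 = 320275.93.
n_{Dept I} = 466·12357·17.9 / 320275.93 = 321.83.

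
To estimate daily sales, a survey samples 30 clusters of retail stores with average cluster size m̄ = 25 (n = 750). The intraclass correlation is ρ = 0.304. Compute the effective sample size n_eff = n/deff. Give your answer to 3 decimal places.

deff = 1 + (25 − 1)·0.304 = 1 + 7.296 = 8.296.
n_eff = 750 / 8.296 = 90.405.

90.405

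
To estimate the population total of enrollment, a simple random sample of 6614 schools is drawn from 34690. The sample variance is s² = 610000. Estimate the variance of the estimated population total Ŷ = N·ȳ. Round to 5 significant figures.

8.9827 × 10^10

Var(Ŷ) = N²·Var(ȳ) = N²·(1 − n/N)·s²/n.
f = 6614/34690 = 0.19066013; Var(ȳ) = 0.80933987·610000/6614 = 74.644288.
Var(Ŷ) = 34690² · 74.644288 = 8.9826645 × 10^10.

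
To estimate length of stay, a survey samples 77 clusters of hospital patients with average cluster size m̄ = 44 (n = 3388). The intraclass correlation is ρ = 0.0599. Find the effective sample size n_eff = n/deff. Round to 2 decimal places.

deff = 1 + (44 − 1)·0.0599 = 1 + 2.5757 = 3.5757.
n_eff = 3388 / 3.5757 = 947.51.

947.51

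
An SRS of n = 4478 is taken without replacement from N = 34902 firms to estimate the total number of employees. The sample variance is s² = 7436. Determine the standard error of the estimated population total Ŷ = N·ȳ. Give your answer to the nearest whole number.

41991

Var(Ŷ) = N²·Var(ȳ) = N²·(1 − n/N)·s²/n.
f = 4478/34902 = 0.12830210; Var(ȳ) = 0.87169790·7436/4478 = 1.4475091.
Var(Ŷ) = 34902² · 1.4475091 = 1.7632826 × 10^9.
SE(Ŷ) = √(1.7632826 × 10^9) = 41991.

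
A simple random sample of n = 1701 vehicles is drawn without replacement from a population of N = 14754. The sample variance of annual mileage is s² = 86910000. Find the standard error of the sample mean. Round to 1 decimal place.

Under SRS without replacement, Var(ȳ) = (1 − f)·s²/n with f = n/N = 1701/14754 = 0.11529077.
Var(ȳ) = (1 − 0.11529077)·86910000/1701 = 0.88470923·51093.474 = 45202.868.
SE(ȳ) = √(45202.868) = 212.6.

212.6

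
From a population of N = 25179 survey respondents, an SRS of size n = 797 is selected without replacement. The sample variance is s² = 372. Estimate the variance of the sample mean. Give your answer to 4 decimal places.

0.4520

Under SRS without replacement, Var(ȳ) = (1 − f)·s²/n with f = n/N = 797/25179 = 0.03165336.
Var(ȳ) = (1 − 0.03165336)·372/797 = 0.96834664·0.46675031 = 0.4519761.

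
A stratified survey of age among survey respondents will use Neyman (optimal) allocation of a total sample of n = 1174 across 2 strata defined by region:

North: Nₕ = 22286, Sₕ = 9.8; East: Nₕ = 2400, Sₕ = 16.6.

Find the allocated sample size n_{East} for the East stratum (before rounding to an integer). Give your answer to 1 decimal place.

181.1

Neyman allocation: nₕ = n·NₕSₕ / Σⱼ NⱼSⱼ.
Σ NⱼSⱼ = 22286·9.8 + 2400·16.6 = 258242.8.
n_{East} = 1174·2400·16.6 / 258242.8 = 181.1.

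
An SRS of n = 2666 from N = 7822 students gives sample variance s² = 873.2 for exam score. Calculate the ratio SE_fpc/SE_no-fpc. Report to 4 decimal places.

f = n/N = 2666/7822 = 0.34083355.
SE_no-fpc = √(s²/n) = 0.57230401; SE_fpc = √((1−f)s²/n) = 0.46464829.
Ratio = √(1−f) = 0.81189067.

0.8119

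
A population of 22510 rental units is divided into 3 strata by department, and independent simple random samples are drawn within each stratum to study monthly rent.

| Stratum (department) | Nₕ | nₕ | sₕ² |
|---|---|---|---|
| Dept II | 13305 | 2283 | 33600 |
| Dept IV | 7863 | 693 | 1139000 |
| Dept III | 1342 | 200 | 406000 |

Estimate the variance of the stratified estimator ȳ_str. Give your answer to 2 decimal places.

Var(ȳ_str) = Σₕ Wₕ²(1 − fₕ)sₕ²/nₕ with Wₕ = Nₕ/N, N = 22510.
Dept II: Wₕ = 0.59107064; term = 0.59107064²·(1 − 0.17158963)·33600/2283 = 4.2594906.
Dept IV: Wₕ = 0.34931142; term = 0.34931142²·(1 − 0.08813430)·1139000/693 = 182.87188.
Dept III: Wₕ = 0.05961795; term = 0.05961795²·(1 − 0.14903130)·406000/200 = 6.1399335.
Sum = 193.2713.

193.27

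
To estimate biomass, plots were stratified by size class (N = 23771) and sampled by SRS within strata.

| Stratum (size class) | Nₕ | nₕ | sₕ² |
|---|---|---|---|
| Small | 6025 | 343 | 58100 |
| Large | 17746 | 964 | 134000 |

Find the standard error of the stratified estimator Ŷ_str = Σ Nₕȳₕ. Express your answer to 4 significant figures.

Var(Ŷ_str) = Σₕ Nₕ²(1 − fₕ)sₕ²/nₕ.
Small: 6025²·(1 − 343/6025)·58100/343 = 5.7988289 × 10^9.
Large: 17746²·(1 − 964/17746)·134000/964 = 4.1397294 × 10^10.
Sum = 4.7196123 × 10^10.
SE = √(4.7196123 × 10^10) = 217200.

217200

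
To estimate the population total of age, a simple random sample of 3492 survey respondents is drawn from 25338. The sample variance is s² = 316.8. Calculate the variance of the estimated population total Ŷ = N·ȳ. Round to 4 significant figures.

5.022 × 10^7

Var(Ŷ) = N²·Var(ȳ) = N²·(1 − n/N)·s²/n.
f = 3492/25338 = 0.13781672; Var(ȳ) = 0.86218328·316.8/3492 = 0.07821869.
Var(Ŷ) = 25338² · 0.07821869 = 5.0217513 × 10^7.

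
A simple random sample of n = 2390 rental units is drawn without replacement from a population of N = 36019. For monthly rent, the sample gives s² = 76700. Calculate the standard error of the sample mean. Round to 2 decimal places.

5.47

Under SRS without replacement, Var(ȳ) = (1 − f)·s²/n with f = n/N = 2390/36019 = 0.06635387.
Var(ȳ) = (1 − 0.06635387)·76700/2390 = 0.93364613·32.09205 = 29.962619.
SE(ȳ) = √(29.962619) = 5.47.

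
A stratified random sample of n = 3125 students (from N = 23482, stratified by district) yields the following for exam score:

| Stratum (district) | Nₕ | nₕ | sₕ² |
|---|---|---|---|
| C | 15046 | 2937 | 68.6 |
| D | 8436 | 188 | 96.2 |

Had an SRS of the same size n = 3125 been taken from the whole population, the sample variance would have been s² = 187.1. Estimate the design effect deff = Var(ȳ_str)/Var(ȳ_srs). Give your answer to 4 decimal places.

1.3927

Var(ȳ_str) = Σ Wₕ²(1−fₕ)sₕ²/nₕ with Wₕ = Nₕ/23482:
  C: (15046/23482)²·(1−2937/15046)·68.6/2937 = 0.007717548
  D: (8436/23482)²·(1−188/8436)·96.2/188 = 0.064570222
  → Var(ȳ_str) = 0.07228777.
Var(ȳ_srs) = (1 − 3125/23482)·187.1/3125 = 0.051904195.
deff = 0.07228777 / 0.051904195 = 1.3927.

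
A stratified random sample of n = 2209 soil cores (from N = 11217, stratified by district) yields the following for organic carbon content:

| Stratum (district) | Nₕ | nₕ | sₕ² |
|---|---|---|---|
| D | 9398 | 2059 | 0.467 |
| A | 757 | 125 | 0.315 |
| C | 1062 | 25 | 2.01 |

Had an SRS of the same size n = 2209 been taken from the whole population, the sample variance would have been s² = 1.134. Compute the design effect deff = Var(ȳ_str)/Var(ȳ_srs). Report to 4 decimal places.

2.0318

Var(ȳ_str) = Σ Wₕ²(1−fₕ)sₕ²/nₕ with Wₕ = Nₕ/11217:
  D: (9398/11217)²·(1−2059/9398)·0.467/2059 = 1.24331 × 10^-4
  A: (757/11217)²·(1−125/757)·0.315/125 = 9.5820859 × 10^-6
  C: (1062/11217)²·(1−25/1062)·2.01/25 = 7.037297 × 10^-4
  → Var(ȳ_str) = 8.3764279 × 10^-4.
Var(ȳ_srs) = (1 − 2209/11217)·1.134/2209 = 4.1225791 × 10^-4.
deff = (8.3764279 × 10^-4) / (4.1225791 × 10^-4) = 2.0318.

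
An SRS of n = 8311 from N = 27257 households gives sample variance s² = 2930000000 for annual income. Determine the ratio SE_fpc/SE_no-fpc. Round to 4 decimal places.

0.8337

f = n/N = 8311/27257 = 0.30491250.
SE_no-fpc = √(s²/n) = 593.75485; SE_fpc = √((1−f)s²/n) = 495.02474.
Ratio = √(1−f) = 0.83371908.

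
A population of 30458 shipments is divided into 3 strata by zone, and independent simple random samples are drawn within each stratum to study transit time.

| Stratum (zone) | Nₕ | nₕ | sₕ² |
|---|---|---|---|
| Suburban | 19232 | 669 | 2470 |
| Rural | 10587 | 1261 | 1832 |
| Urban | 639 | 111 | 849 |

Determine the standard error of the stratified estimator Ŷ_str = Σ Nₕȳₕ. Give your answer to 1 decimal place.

38263.7

Var(Ŷ_str) = Σₕ Nₕ²(1 − fₕ)sₕ²/nₕ.
Suburban: 19232²·(1 − 669/19232)·2470/669 = 1.3180851 × 10^9.
Rural: 10587²·(1 − 1261/10587)·1832/1261 = 1.4344278 × 10^8.
Urban: 639²·(1 − 111/639)·849/111 = 2.5805929 × 10^6.
Sum = 1.4641085 × 10^9.
SE = √(1.4641085 × 10^9) = 38263.7.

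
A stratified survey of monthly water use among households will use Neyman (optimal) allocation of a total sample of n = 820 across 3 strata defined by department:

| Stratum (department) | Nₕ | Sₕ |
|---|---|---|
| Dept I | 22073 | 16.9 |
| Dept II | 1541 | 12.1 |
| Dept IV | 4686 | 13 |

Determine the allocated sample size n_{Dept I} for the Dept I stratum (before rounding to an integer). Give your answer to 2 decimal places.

Neyman allocation: nₕ = n·NₕSₕ / Σⱼ NⱼSⱼ.
Σ NⱼSⱼ = 22073·16.9 + 1541·12.1 + 4686·13 = 452597.8.
n_{Dept I} = 820·22073·16.9 / 452597.8 = 675.85.

675.85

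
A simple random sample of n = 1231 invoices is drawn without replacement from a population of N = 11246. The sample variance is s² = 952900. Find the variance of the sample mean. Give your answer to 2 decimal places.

689.35

Under SRS without replacement, Var(ȳ) = (1 − f)·s²/n with f = n/N = 1231/11246 = 0.10946114.
Var(ȳ) = (1 − 0.10946114)·952900/1231 = 0.89053886·774.08611 = 689.35376.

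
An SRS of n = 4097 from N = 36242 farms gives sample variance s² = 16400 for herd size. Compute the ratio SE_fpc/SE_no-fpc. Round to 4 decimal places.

f = n/N = 4097/36242 = 0.11304564.
SE_no-fpc = √(s²/n) = 2.0007321; SE_fpc = √((1−f)s²/n) = 1.8842546.
Ratio = √(1−f) = 0.94178255.

0.9418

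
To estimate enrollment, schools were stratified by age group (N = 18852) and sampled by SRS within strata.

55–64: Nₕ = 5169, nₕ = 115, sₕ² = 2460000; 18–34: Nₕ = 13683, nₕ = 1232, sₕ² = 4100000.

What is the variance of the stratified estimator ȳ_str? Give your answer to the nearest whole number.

Var(ȳ_str) = Σₕ Wₕ²(1 − fₕ)sₕ²/nₕ with Wₕ = Nₕ/N, N = 18852.
55–64: Wₕ = 0.27418842; term = 0.27418842²·(1 − 0.02224802)·2460000/115 = 1572.4041.
18–34: Wₕ = 0.72581158; term = 0.72581158²·(1 − 0.09003873)·4100000/1232 = 1595.3054.
Sum = 3167.7095.

3168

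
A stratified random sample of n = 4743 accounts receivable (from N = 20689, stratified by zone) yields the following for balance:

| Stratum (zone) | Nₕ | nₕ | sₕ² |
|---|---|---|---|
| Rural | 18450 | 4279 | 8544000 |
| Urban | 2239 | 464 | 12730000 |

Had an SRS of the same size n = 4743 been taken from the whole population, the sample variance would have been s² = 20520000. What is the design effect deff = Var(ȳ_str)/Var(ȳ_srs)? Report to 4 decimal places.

0.4422

Var(ȳ_str) = Σ Wₕ²(1−fₕ)sₕ²/nₕ with Wₕ = Nₕ/20689:
  Rural: (18450/20689)²·(1−4279/18450)·8544000/4279 = 1219.6545
  Urban: (2239/20689)²·(1−464/2239)·12730000/464 = 254.73222
  → Var(ȳ_str) = 1474.3867.
Var(ȳ_srs) = (1 − 4743/20689)·20520000/4743 = 3334.5443.
deff = 1474.3867 / 3334.5443 = 0.4422.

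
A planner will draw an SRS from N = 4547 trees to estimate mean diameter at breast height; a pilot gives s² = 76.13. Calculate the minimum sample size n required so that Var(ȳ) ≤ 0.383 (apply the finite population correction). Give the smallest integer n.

Without fpc, n₀ = s²/D = 76.13/0.383 = 198.7728.
With fpc, (1 − n/N)·s²/n ≤ D requires n ≥ n₀/(1 + n₀/N) = 198.7728/(1 + 198.7728/4547) = 190.4474.
Rounding up, n = 191.

191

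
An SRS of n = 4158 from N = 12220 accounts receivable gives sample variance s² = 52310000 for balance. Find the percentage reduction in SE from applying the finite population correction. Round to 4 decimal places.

18.7757

f = n/N = 4158/12220 = 0.34026187.
SE_no-fpc = √(s²/n) = 112.16313; SE_fpc = √((1−f)s²/n) = 91.103678.
Ratio = √(1−f) = 0.81224266. Reduction = 100·(1 − 0.81224266) = 18.7757%.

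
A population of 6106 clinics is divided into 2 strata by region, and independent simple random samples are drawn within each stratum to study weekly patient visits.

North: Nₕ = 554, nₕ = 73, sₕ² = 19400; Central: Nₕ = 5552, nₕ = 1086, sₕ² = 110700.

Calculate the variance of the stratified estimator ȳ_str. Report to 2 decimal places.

69.69

Var(ȳ_str) = Σₕ Wₕ²(1 − fₕ)sₕ²/nₕ with Wₕ = Nₕ/N, N = 6106.
North: Wₕ = 0.09073043; term = 0.09073043²·(1 − 0.13176895)·19400/73 = 1.8994161.
Central: Wₕ = 0.90926957; term = 0.90926957²·(1 − 0.19560519)·110700/1086 = 67.791052.
Sum = 69.690468.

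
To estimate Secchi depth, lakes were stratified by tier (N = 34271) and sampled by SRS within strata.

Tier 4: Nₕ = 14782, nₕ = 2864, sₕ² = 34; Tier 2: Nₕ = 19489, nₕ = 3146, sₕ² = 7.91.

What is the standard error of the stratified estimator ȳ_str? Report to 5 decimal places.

0.04962

Var(ȳ_str) = Σₕ Wₕ²(1 − fₕ)sₕ²/nₕ with Wₕ = Nₕ/N, N = 34271.
Tier 4: Wₕ = 0.43132678; term = 0.43132678²·(1 − 0.19374915)·34/2864 = 0.0017806925.
Tier 2: Wₕ = 0.56867322; term = 0.56867322²·(1 − 0.16142439)·7.91/3146 = 6.8184482 × 10^-4.
Sum = 0.0024625373.
SE = √(0.0024625373) = 0.04962.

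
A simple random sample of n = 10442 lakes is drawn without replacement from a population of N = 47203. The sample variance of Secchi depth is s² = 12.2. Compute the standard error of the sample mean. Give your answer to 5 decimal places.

0.03016

Under SRS without replacement, Var(ȳ) = (1 − f)·s²/n with f = n/N = 10442/47203 = 0.22121475.
Var(ȳ) = (1 − 0.22121475)·12.2/10442 = 0.77878525·0.0011683586 = 9.099004 × 10^-4.
SE(ȳ) = √(9.099004 × 10^-4) = 0.03016.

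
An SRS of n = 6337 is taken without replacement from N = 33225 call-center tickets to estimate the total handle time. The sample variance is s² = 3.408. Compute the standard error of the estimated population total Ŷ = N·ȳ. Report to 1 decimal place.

693.1

Var(Ŷ) = N²·Var(ȳ) = N²·(1 − n/N)·s²/n.
f = 6337/33225 = 0.19072987; Var(ȳ) = 0.80927013·3.408/6337 = 4.3522055 × 10^-4.
Var(Ŷ) = 33225² · (4.3522055 × 10^-4) = 480440.24.
SE(Ŷ) = √(480440.24) = 693.1.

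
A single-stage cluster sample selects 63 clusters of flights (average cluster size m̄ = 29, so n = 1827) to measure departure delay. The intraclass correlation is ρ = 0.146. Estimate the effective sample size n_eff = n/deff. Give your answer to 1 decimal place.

359.1

deff = 1 + (29 − 1)·0.146 = 1 + 4.088 = 5.088.
n_eff = 1827 / 5.088 = 359.1.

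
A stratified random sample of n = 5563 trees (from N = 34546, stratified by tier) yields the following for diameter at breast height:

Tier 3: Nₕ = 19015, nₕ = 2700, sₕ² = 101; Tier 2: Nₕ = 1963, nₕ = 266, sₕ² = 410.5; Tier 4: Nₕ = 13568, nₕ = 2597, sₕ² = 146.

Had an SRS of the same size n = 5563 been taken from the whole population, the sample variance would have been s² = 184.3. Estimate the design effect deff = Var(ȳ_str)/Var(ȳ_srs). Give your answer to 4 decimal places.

0.7571

Var(ȳ_str) = Σ Wₕ²(1−fₕ)sₕ²/nₕ with Wₕ = Nₕ/34546:
  Tier 3: (19015/34546)²·(1−2700/19015)·101/2700 = 0.0097240119
  Tier 2: (1963/34546)²·(1−266/1963)·410.5/266 = 0.0043076274
  Tier 4: (13568/34546)²·(1−2597/13568)·146/2597 = 0.007012089
  → Var(ȳ_str) = 0.021043728.
Var(ȳ_srs) = (1 − 5563/34546)·184.3/5563 = 0.027794691.
deff = 0.021043728 / 0.027794691 = 0.7571.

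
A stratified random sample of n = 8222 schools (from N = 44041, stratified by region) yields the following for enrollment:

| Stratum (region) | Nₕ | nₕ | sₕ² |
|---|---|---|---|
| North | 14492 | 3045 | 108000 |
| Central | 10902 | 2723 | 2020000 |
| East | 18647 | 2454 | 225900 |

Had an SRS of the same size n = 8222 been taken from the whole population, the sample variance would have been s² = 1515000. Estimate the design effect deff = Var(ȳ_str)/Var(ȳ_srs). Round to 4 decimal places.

0.3434

Var(ȳ_str) = Σ Wₕ²(1−fₕ)sₕ²/nₕ with Wₕ = Nₕ/44041:
  North: (14492/44041)²·(1−3045/14492)·108000/3045 = 3.0334869
  Central: (10902/44041)²·(1−2723/10902)·2020000/2723 = 34.10325
  East: (18647/44041)²·(1−2454/18647)·225900/2454 = 14.330575
  → Var(ȳ_str) = 51.467312.
Var(ȳ_srs) = (1 − 8222/44041)·1515000/8222 = 149.86197.
deff = 51.467312 / 149.86197 = 0.3434.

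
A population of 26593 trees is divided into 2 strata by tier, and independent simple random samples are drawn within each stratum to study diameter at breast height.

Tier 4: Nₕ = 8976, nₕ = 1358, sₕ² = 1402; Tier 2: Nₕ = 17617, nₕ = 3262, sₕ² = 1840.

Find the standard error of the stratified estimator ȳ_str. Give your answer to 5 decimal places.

0.54912

Var(ȳ_str) = Σₕ Wₕ²(1 − fₕ)sₕ²/nₕ with Wₕ = Nₕ/N, N = 26593.
Tier 4: Wₕ = 0.33753243; term = 0.33753243²·(1 − 0.15129234)·1402/1358 = 0.099824556.
Tier 2: Wₕ = 0.66246757; term = 0.66246757²·(1 − 0.18516206)·1840/3262 = 0.20171321.
Sum = 0.30153777.
SE = √(0.30153777) = 0.54912.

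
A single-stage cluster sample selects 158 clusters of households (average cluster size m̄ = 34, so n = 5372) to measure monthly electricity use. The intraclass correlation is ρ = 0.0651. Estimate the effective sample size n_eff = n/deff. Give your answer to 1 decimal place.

deff = 1 + (34 − 1)·0.0651 = 1 + 2.1483 = 3.1483.
n_eff = 5372 / 3.1483 = 1706.3.

1706.3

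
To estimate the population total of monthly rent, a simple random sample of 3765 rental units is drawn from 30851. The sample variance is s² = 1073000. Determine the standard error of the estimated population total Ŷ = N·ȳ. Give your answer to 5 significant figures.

Var(Ŷ) = N²·Var(ȳ) = N²·(1 − n/N)·s²/n.
f = 3765/30851 = 0.12203818; Var(ȳ) = 0.87796182·1073000/3765 = 250.21329.
Var(Ŷ) = 30851² · 250.21329 = 2.3814906 × 10^11.
SE(Ŷ) = √(2.3814906 × 10^11) = 488010.

488010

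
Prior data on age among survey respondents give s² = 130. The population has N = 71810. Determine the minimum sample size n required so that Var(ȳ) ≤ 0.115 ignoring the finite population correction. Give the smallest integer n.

Without fpc, n₀ = s²/D = 130/0.115 = 1130.4348.
Rounding up, n = 1131.

1131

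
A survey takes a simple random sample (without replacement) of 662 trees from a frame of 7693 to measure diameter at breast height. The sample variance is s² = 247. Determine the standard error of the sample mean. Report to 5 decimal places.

Under SRS without replacement, Var(ȳ) = (1 − f)·s²/n with f = n/N = 662/7693 = 0.08605226.
Var(ȳ) = (1 − 0.08605226)·247/662 = 0.91394774·0.37311178 = 0.34100467.
SE(ȳ) = √(0.34100467) = 0.58396.

0.58396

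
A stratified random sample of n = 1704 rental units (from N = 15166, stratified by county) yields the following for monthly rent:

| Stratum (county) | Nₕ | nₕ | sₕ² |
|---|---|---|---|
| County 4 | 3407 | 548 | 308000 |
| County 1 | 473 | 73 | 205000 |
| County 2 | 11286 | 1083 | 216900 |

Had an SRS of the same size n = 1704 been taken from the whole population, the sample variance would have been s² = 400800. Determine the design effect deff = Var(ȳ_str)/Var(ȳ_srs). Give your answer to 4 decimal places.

Var(ȳ_str) = Σ Wₕ²(1−fₕ)sₕ²/nₕ with Wₕ = Nₕ/15166:
  County 4: (3407/15166)²·(1−548/3407)·308000/548 = 23.802049
  County 1: (473/15166)²·(1−73/473)·205000/73 = 2.3099896
  County 2: (11286/15166)²·(1−1083/11286)·216900/1083 = 100.26675
  → Var(ȳ_str) = 126.37879.
Var(ȳ_srs) = (1 − 1704/15166)·400800/1704 = 208.78373.
deff = 126.37879 / 208.78373 = 0.6053.

0.6053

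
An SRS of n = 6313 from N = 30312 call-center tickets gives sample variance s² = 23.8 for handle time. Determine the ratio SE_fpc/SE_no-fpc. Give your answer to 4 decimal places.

0.8898

f = n/N = 6313/30312 = 0.20826735.
SE_no-fpc = √(s²/n) = 0.061400313; SE_fpc = √((1−f)s²/n) = 0.054633605.
Ratio = √(1−f) = 0.88979360.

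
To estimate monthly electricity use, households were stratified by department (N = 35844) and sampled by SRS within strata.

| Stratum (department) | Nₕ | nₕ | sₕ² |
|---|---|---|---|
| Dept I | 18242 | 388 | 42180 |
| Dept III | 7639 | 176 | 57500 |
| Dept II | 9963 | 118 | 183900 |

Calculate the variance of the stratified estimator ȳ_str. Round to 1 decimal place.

161.0

Var(ȳ_str) = Σₕ Wₕ²(1 − fₕ)sₕ²/nₕ with Wₕ = Nₕ/N, N = 35844.
Dept I: Wₕ = 0.50892758; term = 0.50892758²·(1 − 0.02126960)·42180/388 = 27.55814.
Dept III: Wₕ = 0.21311796; term = 0.21311796²·(1 − 0.02303966)·57500/176 = 14.496801.
Dept II: Wₕ = 0.27795447; term = 0.27795447²·(1 − 0.01184382)·183900/118 = 118.97964.
Sum = 161.03458.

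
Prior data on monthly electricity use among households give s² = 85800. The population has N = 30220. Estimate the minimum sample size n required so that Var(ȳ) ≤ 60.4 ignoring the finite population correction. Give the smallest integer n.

Without fpc, n₀ = s²/D = 85800/60.4 = 1420.5298.
Rounding up, n = 1421.

1421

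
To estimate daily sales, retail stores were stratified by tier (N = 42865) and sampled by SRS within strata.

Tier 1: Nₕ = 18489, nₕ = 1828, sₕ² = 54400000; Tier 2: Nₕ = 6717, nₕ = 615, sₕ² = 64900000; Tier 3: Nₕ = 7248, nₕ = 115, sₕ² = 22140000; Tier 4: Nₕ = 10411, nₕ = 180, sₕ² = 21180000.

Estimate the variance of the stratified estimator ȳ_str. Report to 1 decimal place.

Var(ȳ_str) = Σₕ Wₕ²(1 − fₕ)sₕ²/nₕ with Wₕ = Nₕ/N, N = 42865.
Tier 1: Wₕ = 0.43133092; term = 0.43133092²·(1 − 0.09886960)·54400000/1828 = 4989.2072.
Tier 2: Wₕ = 0.15670127; term = 0.15670127²·(1 − 0.09155873)·64900000/615 = 2354.0272.
Tier 3: Wₕ = 0.16908900; term = 0.16908900²·(1 − 0.01586645)·22140000/115 = 5417.071.
Tier 4: Wₕ = 0.24287881; term = 0.24287881²·(1 − 0.01728941)·21180000/180 = 6821.1614.
Sum = 19581.467.

19581.5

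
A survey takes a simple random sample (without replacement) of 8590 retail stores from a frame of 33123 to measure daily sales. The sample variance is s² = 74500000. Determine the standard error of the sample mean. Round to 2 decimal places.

Under SRS without replacement, Var(ȳ) = (1 − f)·s²/n with f = n/N = 8590/33123 = 0.25933641.
Var(ȳ) = (1 − 0.25933641)·74500000/8590 = 0.74066359·8672.8754 = 6423.683.
SE(ȳ) = √(6423.683) = 80.15.

80.15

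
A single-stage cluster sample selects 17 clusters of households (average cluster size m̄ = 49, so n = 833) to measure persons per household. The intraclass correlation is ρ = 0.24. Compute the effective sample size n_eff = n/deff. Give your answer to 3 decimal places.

deff = 1 + (49 − 1)·0.24 = 1 + 11.52 = 12.52.
n_eff = 833 / 12.52 = 66.534.

66.534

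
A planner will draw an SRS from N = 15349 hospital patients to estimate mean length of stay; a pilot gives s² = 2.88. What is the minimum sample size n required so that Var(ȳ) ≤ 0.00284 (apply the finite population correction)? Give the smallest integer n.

Without fpc, n₀ = s²/D = 2.88/0.00284 = 1014.0845.
With fpc, (1 − n/N)·s²/n ≤ D requires n ≥ n₀/(1 + n₀/N) = 1014.0845/(1 + 1014.0845/15349) = 951.2377.
Rounding up, n = 952.

952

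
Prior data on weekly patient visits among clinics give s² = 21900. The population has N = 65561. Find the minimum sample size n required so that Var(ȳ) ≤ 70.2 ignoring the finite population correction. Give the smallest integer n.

312

Without fpc, n₀ = s²/D = 21900/70.2 = 311.9658.
Rounding up, n = 312.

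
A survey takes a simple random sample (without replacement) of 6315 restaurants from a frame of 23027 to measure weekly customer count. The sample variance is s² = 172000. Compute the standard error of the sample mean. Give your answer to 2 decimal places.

Under SRS without replacement, Var(ȳ) = (1 − f)·s²/n with f = n/N = 6315/23027 = 0.27424328.
Var(ȳ) = (1 − 0.27424328)·172000/6315 = 0.72575672·27.236738 = 19.767246.
SE(ȳ) = √(19.767246) = 4.45.

4.45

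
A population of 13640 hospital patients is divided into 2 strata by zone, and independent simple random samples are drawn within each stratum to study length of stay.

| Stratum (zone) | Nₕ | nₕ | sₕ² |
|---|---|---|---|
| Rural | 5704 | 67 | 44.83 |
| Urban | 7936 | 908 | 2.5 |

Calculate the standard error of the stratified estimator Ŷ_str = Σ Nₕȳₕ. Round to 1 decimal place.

Var(Ŷ_str) = Σₕ Nₕ²(1 − fₕ)sₕ²/nₕ.
Rural: 5704²·(1 − 67/5704)·44.83/67 = 2.1514016 × 10^7.
Urban: 7936²·(1 − 908/7936)·2.5/908 = 153563.35.
Sum = 2.1667579 × 10^7.
SE = √(2.1667579 × 10^7) = 4654.8.

4654.8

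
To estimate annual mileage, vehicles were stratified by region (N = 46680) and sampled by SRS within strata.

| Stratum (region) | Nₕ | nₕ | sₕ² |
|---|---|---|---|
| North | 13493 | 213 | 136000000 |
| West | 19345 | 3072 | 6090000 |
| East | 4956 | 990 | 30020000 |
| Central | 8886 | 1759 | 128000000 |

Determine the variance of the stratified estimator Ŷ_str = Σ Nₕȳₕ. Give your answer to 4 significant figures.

1.202 × 10^14

Var(Ŷ_str) = Σₕ Nₕ²(1 − fₕ)sₕ²/nₕ.
North: 13493²·(1 − 213/13493)·136000000/213 = 1.144105 × 10^14.
West: 19345²·(1 − 3072/19345)·6090000/3072 = 6.2406876 × 10^11.
East: 4956²·(1 − 990/4956)·30020000/990 = 5.9601817 × 10^11.
Central: 8886²·(1 − 1759/8886)·128000000/1759 = 4.6084746 × 10^12.
Sum = 1.2023906 × 10^14.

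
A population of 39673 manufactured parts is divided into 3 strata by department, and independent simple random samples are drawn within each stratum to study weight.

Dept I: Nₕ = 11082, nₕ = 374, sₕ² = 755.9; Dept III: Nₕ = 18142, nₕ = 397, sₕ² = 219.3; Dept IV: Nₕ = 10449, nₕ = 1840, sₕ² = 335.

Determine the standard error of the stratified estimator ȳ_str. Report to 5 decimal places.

0.52514

Var(ȳ_str) = Σₕ Wₕ²(1 − fₕ)sₕ²/nₕ with Wₕ = Nₕ/N, N = 39673.
Dept I: Wₕ = 0.27933355; term = 0.27933355²·(1 − 0.03374842)·755.9/374 = 0.15238042.
Dept III: Wₕ = 0.45728833; term = 0.45728833²·(1 − 0.02188292)·219.3/397 = 0.11298459.
Dept IV: Wₕ = 0.26337812; term = 0.26337812²·(1 − 0.17609341)·335/1840 = 0.010405533.
Sum = 0.27577054.
SE = √(0.27577054) = 0.52514.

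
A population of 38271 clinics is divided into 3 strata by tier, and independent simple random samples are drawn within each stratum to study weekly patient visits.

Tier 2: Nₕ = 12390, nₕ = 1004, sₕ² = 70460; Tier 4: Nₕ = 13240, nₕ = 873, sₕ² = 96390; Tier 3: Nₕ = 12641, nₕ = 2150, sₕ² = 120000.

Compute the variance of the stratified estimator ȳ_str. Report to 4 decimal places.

Var(ȳ_str) = Σₕ Wₕ²(1 − fₕ)sₕ²/nₕ with Wₕ = Nₕ/N, N = 38271.
Tier 2: Wₕ = 0.32374383; term = 0.32374383²·(1 − 0.08103309)·70460/1004 = 6.7594567.
Tier 4: Wₕ = 0.34595386; term = 0.34595386²·(1 − 0.06593656)·96390/873 = 12.343277.
Tier 3: Wₕ = 0.33030232; term = 0.33030232²·(1 − 0.17008148)·120000/2150 = 5.0536072.
Sum = 24.156341.

24.1563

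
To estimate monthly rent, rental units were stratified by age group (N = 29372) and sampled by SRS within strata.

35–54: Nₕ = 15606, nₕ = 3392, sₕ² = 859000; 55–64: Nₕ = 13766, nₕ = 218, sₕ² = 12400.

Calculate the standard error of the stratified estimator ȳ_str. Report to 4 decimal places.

8.2613

Var(ȳ_str) = Σₕ Wₕ²(1 − fₕ)sₕ²/nₕ with Wₕ = Nₕ/N, N = 29372.
35–54: Wₕ = 0.53132235; term = 0.53132235²·(1 − 0.21735230)·859000/3392 = 55.952539.
55–64: Wₕ = 0.46867765; term = 0.46867765²·(1 − 0.01583612)·12400/218 = 12.296488.
Sum = 68.249027.
SE = √(68.249027) = 8.2613.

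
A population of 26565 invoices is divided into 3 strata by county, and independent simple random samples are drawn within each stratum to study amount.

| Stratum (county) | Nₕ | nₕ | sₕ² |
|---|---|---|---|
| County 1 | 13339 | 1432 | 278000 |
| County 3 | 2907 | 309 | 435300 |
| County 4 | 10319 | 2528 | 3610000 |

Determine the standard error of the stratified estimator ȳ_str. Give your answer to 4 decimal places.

14.8812

Var(ȳ_str) = Σₕ Wₕ²(1 − fₕ)sₕ²/nₕ with Wₕ = Nₕ/N, N = 26565.
County 1: Wₕ = 0.50212686; term = 0.50212686²·(1 − 0.10735437)·278000/1432 = 43.692587.
County 3: Wₕ = 0.10942970; term = 0.10942970²·(1 − 0.10629515)·435300/309 = 15.076298.
County 4: Wₕ = 0.38844344; term = 0.38844344²·(1 − 0.24498498)·3610000/2528 = 162.68268.
Sum = 221.45157.
SE = √(221.45157) = 14.8812.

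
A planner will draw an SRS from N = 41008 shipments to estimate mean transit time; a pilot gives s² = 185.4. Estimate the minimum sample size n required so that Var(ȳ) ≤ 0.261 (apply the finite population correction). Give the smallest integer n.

699

Without fpc, n₀ = s²/D = 185.4/0.261 = 710.3448.
With fpc, (1 − n/N)·s²/n ≤ D requires n ≥ n₀/(1 + n₀/N) = 710.3448/(1 + 710.3448/41008) = 698.2496.
Rounding up, n = 699.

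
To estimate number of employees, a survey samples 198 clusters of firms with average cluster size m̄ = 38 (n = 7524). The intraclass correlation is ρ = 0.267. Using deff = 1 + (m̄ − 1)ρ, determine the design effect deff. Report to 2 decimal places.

10.88

deff = 1 + (38 − 1)·0.267 = 1 + 9.879 = 10.879.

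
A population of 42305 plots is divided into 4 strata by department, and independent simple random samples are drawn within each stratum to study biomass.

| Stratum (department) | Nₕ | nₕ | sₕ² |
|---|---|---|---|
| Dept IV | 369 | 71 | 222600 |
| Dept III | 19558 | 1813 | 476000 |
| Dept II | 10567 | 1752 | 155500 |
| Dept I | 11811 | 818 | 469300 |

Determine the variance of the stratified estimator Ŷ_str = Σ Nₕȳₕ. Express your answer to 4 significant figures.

Var(Ŷ_str) = Σₕ Nₕ²(1 − fₕ)sₕ²/nₕ.
Dept IV: 369²·(1 − 71/369)·222600/71 = 3.447541 × 10^8.
Dept III: 19558²·(1 − 1813/19558)·476000/1813 = 9.1119136 × 10^10.
Dept II: 10567²·(1 − 1752/10567)·155500/1752 = 8.267426 × 10^9.
Dept I: 11811²·(1 − 818/11811)·469300/818 = 7.4490373 × 10^10.
Sum = 1.7422169 × 10^11.

1.742 × 10^11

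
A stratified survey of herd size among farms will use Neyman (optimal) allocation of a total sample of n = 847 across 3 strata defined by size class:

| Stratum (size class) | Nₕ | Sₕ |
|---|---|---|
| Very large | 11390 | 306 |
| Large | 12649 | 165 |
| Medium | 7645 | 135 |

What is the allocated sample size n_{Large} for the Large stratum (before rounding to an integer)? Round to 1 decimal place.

Neyman allocation: nₕ = n·NₕSₕ / Σⱼ NⱼSⱼ.
Σ NⱼSⱼ = 11390·306 + 12649·165 + 7645·135 = 6.6045 × 10^6.
n_{Large} = 847·12649·165 / (6.6045 × 10^6) = 267.7.

267.7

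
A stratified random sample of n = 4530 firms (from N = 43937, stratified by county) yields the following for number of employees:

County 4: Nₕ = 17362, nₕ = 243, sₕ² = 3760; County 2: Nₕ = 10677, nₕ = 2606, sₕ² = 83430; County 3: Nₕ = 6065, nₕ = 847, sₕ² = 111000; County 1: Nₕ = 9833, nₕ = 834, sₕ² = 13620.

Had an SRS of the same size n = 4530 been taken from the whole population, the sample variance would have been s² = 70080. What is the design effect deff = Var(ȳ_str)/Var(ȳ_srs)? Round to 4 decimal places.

Var(ȳ_str) = Σ Wₕ²(1−fₕ)sₕ²/nₕ with Wₕ = Nₕ/43937:
  County 4: (17362/43937)²·(1−243/17362)·3760/243 = 2.3823135
  County 2: (10677/43937)²·(1−2606/10677)·83430/2606 = 1.4291033
  County 3: (6065/43937)²·(1−847/6065)·111000/847 = 2.1483926
  County 1: (9833/43937)²·(1−834/9833)·13620/834 = 0.74856678
  → Var(ȳ_str) = 6.7083762.
Var(ȳ_srs) = (1 − 4530/43937)·70080/4530 = 13.875188.
deff = 6.7083762 / 13.875188 = 0.4835.

0.4835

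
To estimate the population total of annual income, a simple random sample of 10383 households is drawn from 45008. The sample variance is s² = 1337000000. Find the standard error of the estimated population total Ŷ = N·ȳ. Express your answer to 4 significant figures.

Var(Ŷ) = N²·Var(ȳ) = N²·(1 − n/N)·s²/n.
f = 10383/45008 = 0.23069232; Var(ȳ) = 0.76930768·1337000000/10383 = 99062.349.
Var(Ŷ) = 45008² · 99062.349 = 2.0067259 × 10^14.
SE(Ŷ) = √(2.0067259 × 10^14) = 1.417 × 10^7.

1.417 × 10^7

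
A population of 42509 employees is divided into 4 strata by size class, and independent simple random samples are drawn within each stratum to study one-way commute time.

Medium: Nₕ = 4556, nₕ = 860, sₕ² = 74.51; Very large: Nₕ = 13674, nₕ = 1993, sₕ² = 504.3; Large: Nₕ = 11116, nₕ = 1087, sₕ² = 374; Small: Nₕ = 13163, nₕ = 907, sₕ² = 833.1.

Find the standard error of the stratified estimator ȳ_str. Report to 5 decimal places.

0.35553

Var(ȳ_str) = Σₕ Wₕ²(1 − fₕ)sₕ²/nₕ with Wₕ = Nₕ/N, N = 42509.
Medium: Wₕ = 0.10717730; term = 0.10717730²·(1 − 0.18876207)·74.51/860 = 8.0736518 × 10^-4.
Very large: Wₕ = 0.32167306; term = 0.32167306²·(1 − 0.14575106)·504.3/1993 = 0.022366369.
Large: Wₕ = 0.26149757; term = 0.26149757²·(1 − 0.09778697)·374/1087 = 0.021226894.
Small: Wₕ = 0.30965207; term = 0.30965207²·(1 − 0.06890526)·833.1/907 = 0.082003371.
Sum = 0.126404.
SE = √(0.126404) = 0.35553.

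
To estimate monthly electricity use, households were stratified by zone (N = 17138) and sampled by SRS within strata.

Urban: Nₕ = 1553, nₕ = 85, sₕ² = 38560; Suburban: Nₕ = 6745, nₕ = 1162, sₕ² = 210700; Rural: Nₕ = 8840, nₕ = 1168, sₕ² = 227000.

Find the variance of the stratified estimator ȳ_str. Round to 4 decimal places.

71.6463

Var(ȳ_str) = Σₕ Wₕ²(1 − fₕ)sₕ²/nₕ with Wₕ = Nₕ/N, N = 17138.
Urban: Wₕ = 0.09061734; term = 0.09061734²·(1 − 0.05473278)·38560/85 = 3.5212376.
Suburban: Wₕ = 0.39356984; term = 0.39356984²·(1 − 0.17227576)·210700/1162 = 23.248113.
Rural: Wₕ = 0.51581281; term = 0.51581281²·(1 − 0.13212670)·227000/1168 = 44.876977.
Sum = 71.646328.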